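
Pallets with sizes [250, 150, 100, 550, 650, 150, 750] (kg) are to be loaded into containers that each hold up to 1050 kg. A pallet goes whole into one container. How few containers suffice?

3

Total = 750 + 650 + 550 + 250 + 150 + 150 + 100 = 2600 kg.
Lower bound: ⌈2600/1050⌉ = 3 containers.
A packing using 3 containers:
  container 1: 750 + 250 = 1000
  container 2: 650 + 150 + 150 + 100 = 1050
  container 3: 550 = 550
This matches the lower bound, so 3 is optimal.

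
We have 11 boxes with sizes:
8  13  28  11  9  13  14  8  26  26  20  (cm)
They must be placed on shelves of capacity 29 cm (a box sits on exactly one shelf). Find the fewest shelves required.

Total = 28 + 26 + 26 + 20 + 14 + 13 + 13 + 11 + 9 + 8 + 8 = 176 cm.
Lower bound: ⌈176/29⌉ = 7 shelves.
A packing using 7 shelves:
  shelf 1: 28 = 28
  shelf 2: 26 = 26
  shelf 3: 26 = 26
  shelf 4: 20 + 9 = 29
  shelf 5: 14 + 13 = 27
  shelf 6: 13 + 11 = 24
  shelf 7: 8 + 8 = 16
This matches the lower bound, so 7 is optimal.

7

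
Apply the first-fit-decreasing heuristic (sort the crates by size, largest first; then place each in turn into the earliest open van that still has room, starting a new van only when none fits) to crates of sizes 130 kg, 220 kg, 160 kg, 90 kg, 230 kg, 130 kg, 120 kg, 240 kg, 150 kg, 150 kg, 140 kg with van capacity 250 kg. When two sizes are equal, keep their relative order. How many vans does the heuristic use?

Sorted descending: 240, 230, 220, 160, 150, 150, 140, 130, 130, 120, 90.
  240 → van 1 (new)  [load 240/250]
  230 → van 2 (new)  [load 230/250]
  220 → van 3 (new)  [load 220/250]
  160 → van 4 (new)  [load 160/250]
  150 → van 5 (new)  [load 150/250]
  150 → van 6 (new)  [load 150/250]
  140 → van 7 (new)  [load 140/250]
  130 → van 8 (new)  [load 130/250]
  130 → van 9 (new)  [load 130/250]
  120 → van 8  [load 250/250]
  90 → van 4  [load 250/250]
9 vans opened.

9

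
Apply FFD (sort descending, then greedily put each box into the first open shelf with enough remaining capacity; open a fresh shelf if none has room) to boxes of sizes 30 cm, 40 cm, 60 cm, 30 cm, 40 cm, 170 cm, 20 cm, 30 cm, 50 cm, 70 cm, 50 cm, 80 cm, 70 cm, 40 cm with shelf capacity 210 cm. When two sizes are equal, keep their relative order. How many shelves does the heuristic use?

Sorted descending: 170, 80, 70, 70, 60, 50, 50, 40, 40, 40, 30, 30, 30, 20.
  170 → shelf 1 (new)  [load 170/210]
  80 → shelf 2 (new)  [load 80/210]
  70 → shelf 2  [load 150/210]
  70 → shelf 3 (new)  [load 70/210]
  60 → shelf 2  [load 210/210]
  50 → shelf 3  [load 120/210]
  50 → shelf 3  [load 170/210]
  40 → shelf 1  [load 210/210]
  40 → shelf 3  [load 210/210]
  40 → shelf 4 (new)  [load 40/210]
  30 → shelf 4  [load 70/210]
  30 → shelf 4  [load 100/210]
  30 → shelf 4  [load 130/210]
  20 → shelf 4  [load 150/210]
4 shelves opened.

4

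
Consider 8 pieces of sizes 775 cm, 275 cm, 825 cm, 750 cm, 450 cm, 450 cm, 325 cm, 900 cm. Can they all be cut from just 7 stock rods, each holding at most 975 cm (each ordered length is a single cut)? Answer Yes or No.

A valid assignment using 6 stock rods:
  stock rod 1: 900 = 900
  stock rod 2: 825 = 825
  stock rod 3: 775 = 775
  stock rod 4: 750 = 750
  stock rod 5: 450 + 450 = 900
  stock rod 6: 325 + 275 = 600
That uses only 6 ≤ 7, so 7 stock rods are enough.

Yes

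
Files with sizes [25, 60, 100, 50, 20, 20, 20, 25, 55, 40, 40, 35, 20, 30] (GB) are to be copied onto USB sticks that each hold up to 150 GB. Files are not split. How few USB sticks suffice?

Total = 100 + 60 + 55 + 50 + 40 + 40 + 35 + 30 + 25 + 25 + 20 + 20 + 20 + 20 = 540 GB.
Lower bound: ⌈540/150⌉ = 4 USB sticks.
A packing using 4 USB sticks:
  USB stick 1: 100 + 50 = 150
  USB stick 2: 60 + 55 + 35 = 150
  USB stick 3: 40 + 40 + 30 + 25 = 135
  USB stick 4: 25 + 20 + 20 + 20 + 20 = 105
This matches the lower bound, so 4 is optimal.

4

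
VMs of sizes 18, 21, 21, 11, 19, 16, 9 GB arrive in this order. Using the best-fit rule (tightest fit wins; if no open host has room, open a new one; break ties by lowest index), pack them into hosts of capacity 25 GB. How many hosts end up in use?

  18 → host 1 (new)  [load 18/25]
  21 → host 2 (new)  [load 21/25]
  21 → host 3 (new)  [load 21/25]
  11 → host 4 (new)  [load 11/25]
  19 → host 5 (new)  [load 19/25]
  16 → host 6 (new)  [load 16/25]
  9 → host 6  [load 25/25]
6 hosts opened.

6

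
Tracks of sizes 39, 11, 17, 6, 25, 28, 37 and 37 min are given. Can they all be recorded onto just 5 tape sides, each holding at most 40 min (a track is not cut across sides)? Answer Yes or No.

No

Total = 200 min; ⌈200/40⌉ = 5.
The bound of 5 does not rule out 5, but exhaustive search shows no assignment into 5 tape sides of capacity 40 min exists — the minimum is 6.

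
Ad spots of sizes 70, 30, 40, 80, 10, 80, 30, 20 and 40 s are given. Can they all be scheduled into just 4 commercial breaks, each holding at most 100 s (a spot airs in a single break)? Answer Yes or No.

No

Total = 400 s; ⌈400/100⌉ = 4.
The bound of 4 does not rule out 4, but exhaustive search shows no assignment into 4 commercial breaks of capacity 100 s exists — the minimum is 5.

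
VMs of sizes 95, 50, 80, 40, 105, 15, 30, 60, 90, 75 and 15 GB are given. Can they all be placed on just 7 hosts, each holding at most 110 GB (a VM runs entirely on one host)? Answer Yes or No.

A valid assignment using 7 hosts:
  host 1: 105 = 105
  host 2: 95 + 15 = 110
  host 3: 90 + 15 = 105
  host 4: 80 + 30 = 110
  host 5: 75 = 75
  host 6: 60 + 50 = 110
  host 7: 40 = 40
Every load is within 110 GB, so 7 hosts suffice.

Yes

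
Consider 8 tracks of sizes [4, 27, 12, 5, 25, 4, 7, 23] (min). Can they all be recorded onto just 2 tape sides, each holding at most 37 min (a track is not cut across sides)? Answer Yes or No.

Total = 107 min; ⌈107/37⌉ = 3.
At least 3 tape sides are required, but only 2 are allowed.

No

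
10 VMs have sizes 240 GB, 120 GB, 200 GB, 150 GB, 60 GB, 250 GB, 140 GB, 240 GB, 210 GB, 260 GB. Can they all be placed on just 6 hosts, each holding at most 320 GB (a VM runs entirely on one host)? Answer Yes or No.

No

Total = 1870 GB; ⌈1870/320⌉ = 6.
The bound of 6 does not rule out 6, but exhaustive search shows no assignment into 6 hosts of capacity 320 GB exists — the minimum is 7.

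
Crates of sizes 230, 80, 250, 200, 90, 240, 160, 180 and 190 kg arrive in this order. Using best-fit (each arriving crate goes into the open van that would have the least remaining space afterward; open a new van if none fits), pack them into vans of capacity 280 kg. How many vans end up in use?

  230 → van 1 (new)  [load 230/280]
  80 → van 2 (new)  [load 80/280]
  250 → van 3 (new)  [load 250/280]
  200 → van 2  [load 280/280]
  90 → van 4 (new)  [load 90/280]
  240 → van 5 (new)  [load 240/280]
  160 → van 4  [load 250/280]
  180 → van 6 (new)  [load 180/280]
  190 → van 7 (new)  [load 190/280]
7 vans opened.

7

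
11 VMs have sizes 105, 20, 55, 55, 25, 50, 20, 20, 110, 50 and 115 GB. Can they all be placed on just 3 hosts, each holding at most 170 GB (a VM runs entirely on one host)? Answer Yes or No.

No

Total = 625 GB; ⌈625/170⌉ = 4.
At least 4 hosts are required, but only 3 are allowed.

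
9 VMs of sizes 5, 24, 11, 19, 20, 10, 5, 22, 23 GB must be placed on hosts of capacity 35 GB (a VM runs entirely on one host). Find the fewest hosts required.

Total = 24 + 23 + 22 + 20 + 19 + 11 + 10 + 5 + 5 = 139 GB.
Lower bound: ⌈139/35⌉ = 4 hosts.
Also, 5 VMs each exceed 35/2 GB, and no two of those can share a host, so at least 5 hosts are needed.
A packing using 5 hosts:
  host 1: 24 + 11 = 35
  host 2: 23 + 10 = 33
  host 3: 22 + 5 + 5 = 32
  host 4: 20 = 20
  host 5: 19 = 19
This matches the lower bound, so 5 is optimal.

5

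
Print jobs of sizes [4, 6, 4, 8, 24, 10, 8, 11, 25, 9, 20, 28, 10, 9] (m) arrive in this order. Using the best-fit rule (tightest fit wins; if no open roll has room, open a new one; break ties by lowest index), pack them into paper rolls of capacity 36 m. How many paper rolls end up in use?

6

  4 → roll 1 (new)  [load 4/36]
  6 → roll 1  [load 10/36]
  4 → roll 1  [load 14/36]
  8 → roll 1  [load 22/36]
  24 → roll 2 (new)  [load 24/36]
  10 → roll 2  [load 34/36]
  8 → roll 1  [load 30/36]
  11 → roll 3 (new)  [load 11/36]
  25 → roll 3  [load 36/36]
  9 → roll 4 (new)  [load 9/36]
  20 → roll 4  [load 29/36]
  28 → roll 5 (new)  [load 28/36]
  10 → roll 6 (new)  [load 10/36]
  9 → roll 6  [load 19/36]
6 paper rolls opened.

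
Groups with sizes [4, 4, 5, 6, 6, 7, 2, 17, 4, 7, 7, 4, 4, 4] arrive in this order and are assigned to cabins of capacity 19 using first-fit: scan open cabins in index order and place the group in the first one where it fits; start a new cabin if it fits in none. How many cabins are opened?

  4 → cabin 1 (new)  [load 4/19]
  4 → cabin 1  [load 8/19]
  5 → cabin 1  [load 13/19]
  6 → cabin 1  [load 19/19]
  6 → cabin 2 (new)  [load 6/19]
  7 → cabin 2  [load 13/19]
  2 → cabin 2  [load 15/19]
  17 → cabin 3 (new)  [load 17/19]
  4 → cabin 2  [load 19/19]
  7 → cabin 4 (new)  [load 7/19]
  7 → cabin 4  [load 14/19]
  4 → cabin 4  [load 18/19]
  4 → cabin 5 (new)  [load 4/19]
  4 → cabin 5  [load 8/19]
5 cabins opened.

5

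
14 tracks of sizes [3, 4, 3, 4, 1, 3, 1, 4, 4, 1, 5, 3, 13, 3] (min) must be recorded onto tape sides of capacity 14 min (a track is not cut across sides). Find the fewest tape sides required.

4

Total = 13 + 5 + 4 + 4 + 4 + 4 + 3 + 3 + 3 + 3 + 3 + 1 + 1 + 1 = 52 min.
Lower bound: ⌈52/14⌉ = 4 tape sides.
A packing using 4 tape sides:
  side 1: 13 + 1 = 14
  side 2: 5 + 4 + 4 + 1 = 14
  side 3: 4 + 4 + 3 + 3 = 14
  side 4: 3 + 3 + 3 + 1 = 10
This matches the lower bound, so 4 is optimal.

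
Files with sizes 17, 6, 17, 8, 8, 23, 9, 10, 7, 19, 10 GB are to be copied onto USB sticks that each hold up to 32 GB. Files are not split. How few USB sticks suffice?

5

Total = 23 + 19 + 17 + 17 + 10 + 10 + 9 + 8 + 8 + 7 + 6 = 134 GB.
Lower bound: ⌈134/32⌉ = 5 USB sticks.
A packing using 5 USB sticks:
  USB stick 1: 23 + 9 = 32
  USB stick 2: 19 + 10 = 29
  USB stick 3: 17 + 10 = 27
  USB stick 4: 17 + 8 + 7 = 32
  USB stick 5: 8 + 6 = 14
This matches the lower bound, so 5 is optimal.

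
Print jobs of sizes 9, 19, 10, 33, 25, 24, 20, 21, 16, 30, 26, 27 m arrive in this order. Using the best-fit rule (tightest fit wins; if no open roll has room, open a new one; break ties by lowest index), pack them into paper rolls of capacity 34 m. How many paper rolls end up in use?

  9 → roll 1 (new)  [load 9/34]
  19 → roll 1  [load 28/34]
  10 → roll 2 (new)  [load 10/34]
  33 → roll 3 (new)  [load 33/34]
  25 → roll 4 (new)  [load 25/34]
  24 → roll 2  [load 34/34]
  20 → roll 5 (new)  [load 20/34]
  21 → roll 6 (new)  [load 21/34]
  16 → roll 7 (new)  [load 16/34]
  30 → roll 8 (new)  [load 30/34]
  26 → roll 9 (new)  [load 26/34]
  27 → roll 10 (new)  [load 27/34]
10 paper rolls opened.

10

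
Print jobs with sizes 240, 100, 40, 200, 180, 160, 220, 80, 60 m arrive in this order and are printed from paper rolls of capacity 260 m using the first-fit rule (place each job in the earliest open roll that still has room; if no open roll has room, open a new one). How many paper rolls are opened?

  240 → roll 1 (new)  [load 240/260]
  100 → roll 2 (new)  [load 100/260]
  40 → roll 2  [load 140/260]
  200 → roll 3 (new)  [load 200/260]
  180 → roll 4 (new)  [load 180/260]
  160 → roll 5 (new)  [load 160/260]
  220 → roll 6 (new)  [load 220/260]
  80 → roll 2  [load 220/260]
  60 → roll 3  [load 260/260]
6 paper rolls opened.

6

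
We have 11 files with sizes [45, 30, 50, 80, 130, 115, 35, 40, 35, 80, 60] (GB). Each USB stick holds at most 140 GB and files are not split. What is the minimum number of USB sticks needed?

6

Total = 130 + 115 + 80 + 80 + 60 + 50 + 45 + 40 + 35 + 35 + 30 = 700 GB.
Lower bound: ⌈700/140⌉ = 5 USB sticks.
A packing using 6 USB sticks:
  USB stick 1: 130 = 130
  USB stick 2: 115 = 115
  USB stick 3: 80 + 60 = 140
  USB stick 4: 80 + 50 = 130
  USB stick 5: 45 + 40 + 35 = 120
  USB stick 6: 35 + 30 = 65
No arrangement into 5 USB sticks stays within capacity, so 6 is optimal.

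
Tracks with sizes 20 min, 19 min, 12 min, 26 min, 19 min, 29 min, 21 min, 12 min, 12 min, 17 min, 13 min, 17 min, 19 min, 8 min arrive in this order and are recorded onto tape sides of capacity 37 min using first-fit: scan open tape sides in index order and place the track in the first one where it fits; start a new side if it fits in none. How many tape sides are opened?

  20 → side 1 (new)  [load 20/37]
  19 → side 2 (new)  [load 19/37]
  12 → side 1  [load 32/37]
  26 → side 3 (new)  [load 26/37]
  19 → side 4 (new)  [load 19/37]
  29 → side 5 (new)  [load 29/37]
  21 → side 6 (new)  [load 21/37]
  12 → side 2  [load 31/37]
  12 → side 4  [load 31/37]
  17 → side 7 (new)  [load 17/37]
  13 → side 6  [load 34/37]
  17 → side 7  [load 34/37]
  19 → side 8 (new)  [load 19/37]
  8 → side 3  [load 34/37]
8 tape sides opened.

8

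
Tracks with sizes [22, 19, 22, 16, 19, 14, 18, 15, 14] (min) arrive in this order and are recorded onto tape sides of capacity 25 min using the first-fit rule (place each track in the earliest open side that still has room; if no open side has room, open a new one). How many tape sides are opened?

9

  22 → side 1 (new)  [load 22/25]
  19 → side 2 (new)  [load 19/25]
  22 → side 3 (new)  [load 22/25]
  16 → side 4 (new)  [load 16/25]
  19 → side 5 (new)  [load 19/25]
  14 → side 6 (new)  [load 14/25]
  18 → side 7 (new)  [load 18/25]
  15 → side 8 (new)  [load 15/25]
  14 → side 9 (new)  [load 14/25]
9 tape sides opened.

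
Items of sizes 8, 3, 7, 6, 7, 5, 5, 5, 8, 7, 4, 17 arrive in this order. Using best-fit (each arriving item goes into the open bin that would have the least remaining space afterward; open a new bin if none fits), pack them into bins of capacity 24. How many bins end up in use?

4

  8 → bin 1 (new)  [load 8/24]
  3 → bin 1  [load 11/24]
  7 → bin 1  [load 18/24]
  6 → bin 1  [load 24/24]
  7 → bin 2 (new)  [load 7/24]
  5 → bin 2  [load 12/24]
  5 → bin 2  [load 17/24]
  5 → bin 2  [load 22/24]
  8 → bin 3 (new)  [load 8/24]
  7 → bin 3  [load 15/24]
  4 → bin 3  [load 19/24]
  17 → bin 4 (new)  [load 17/24]
4 bins opened.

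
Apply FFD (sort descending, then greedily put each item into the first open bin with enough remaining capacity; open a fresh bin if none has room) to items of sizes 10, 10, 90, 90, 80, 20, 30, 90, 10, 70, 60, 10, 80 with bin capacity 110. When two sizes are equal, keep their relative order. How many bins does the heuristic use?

Sorted descending: 90, 90, 90, 80, 80, 70, 60, 30, 20, 10, 10, 10, 10.
  90 → bin 1 (new)  [load 90/110]
  90 → bin 2 (new)  [load 90/110]
  90 → bin 3 (new)  [load 90/110]
  80 → bin 4 (new)  [load 80/110]
  80 → bin 5 (new)  [load 80/110]
  70 → bin 6 (new)  [load 70/110]
  60 → bin 7 (new)  [load 60/110]
  30 → bin 4  [load 110/110]
  20 → bin 1  [load 110/110]
  10 → bin 2  [load 100/110]
  10 → bin 2  [load 110/110]
  10 → bin 3  [load 100/110]
  10 → bin 3  [load 110/110]
7 bins opened.

7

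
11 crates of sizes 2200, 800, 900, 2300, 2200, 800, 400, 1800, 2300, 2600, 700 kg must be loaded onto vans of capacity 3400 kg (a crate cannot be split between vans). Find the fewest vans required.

Total = 2600 + 2300 + 2300 + 2200 + 2200 + 1800 + 900 + 800 + 800 + 700 + 400 = 17000 kg.
Lower bound: ⌈17000/3400⌉ = 5 vans.
Also, 6 crates each exceed 1700 kg, and no two of those can share a van, so at least 6 vans are needed.
A packing using 6 vans:
  van 1: 2600 + 800 = 3400
  van 2: 2300 + 900 = 3200
  van 3: 2300 + 800 = 3100
  van 4: 2200 + 700 + 400 = 3300
  van 5: 2200 = 2200
  van 6: 1800 = 1800
This matches the lower bound, so 6 is optimal.

6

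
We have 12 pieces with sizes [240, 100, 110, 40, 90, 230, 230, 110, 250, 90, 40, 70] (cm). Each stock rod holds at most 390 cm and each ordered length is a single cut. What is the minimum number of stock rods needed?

5

Total = 250 + 240 + 230 + 230 + 110 + 110 + 100 + 90 + 90 + 70 + 40 + 40 = 1600 cm.
Lower bound: ⌈1600/390⌉ = 5 stock rods.
A packing using 5 stock rods:
  stock rod 1: 250 + 110 = 360
  stock rod 2: 240 + 110 + 40 = 390
  stock rod 3: 230 + 100 + 40 = 370
  stock rod 4: 230 + 90 + 70 = 390
  stock rod 5: 90 = 90
This matches the lower bound, so 5 is optimal.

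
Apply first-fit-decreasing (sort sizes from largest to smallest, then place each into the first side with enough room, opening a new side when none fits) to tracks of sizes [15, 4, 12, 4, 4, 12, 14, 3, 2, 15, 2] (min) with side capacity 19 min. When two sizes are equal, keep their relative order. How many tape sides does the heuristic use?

5

Sorted descending: 15, 15, 14, 12, 12, 4, 4, 4, 3, 2, 2.
  15 → side 1 (new)  [load 15/19]
  15 → side 2 (new)  [load 15/19]
  14 → side 3 (new)  [load 14/19]
  12 → side 4 (new)  [load 12/19]
  12 → side 5 (new)  [load 12/19]
  4 → side 1  [load 19/19]
  4 → side 2  [load 19/19]
  4 → side 3  [load 18/19]
  3 → side 4  [load 15/19]
  2 → side 4  [load 17/19]
  2 → side 4  [load 19/19]
5 tape sides opened.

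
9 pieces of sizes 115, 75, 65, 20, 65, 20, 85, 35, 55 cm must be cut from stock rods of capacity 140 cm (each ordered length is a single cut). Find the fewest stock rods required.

4

Total = 115 + 85 + 75 + 65 + 65 + 55 + 35 + 20 + 20 = 535 cm.
Lower bound: ⌈535/140⌉ = 4 stock rods.
A packing using 4 stock rods:
  stock rod 1: 115 + 20 = 135
  stock rod 2: 85 + 55 = 140
  stock rod 3: 75 + 65 = 140
  stock rod 4: 65 + 35 + 20 = 120
This matches the lower bound, so 4 is optimal.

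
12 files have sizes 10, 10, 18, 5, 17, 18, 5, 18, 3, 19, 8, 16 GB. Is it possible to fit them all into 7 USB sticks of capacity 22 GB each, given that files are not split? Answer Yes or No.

Total = 147 GB; ⌈147/22⌉ = 7.
The bound of 7 does not rule out 7, but exhaustive search shows no assignment into 7 USB sticks of capacity 22 GB exists — the minimum is 8.

No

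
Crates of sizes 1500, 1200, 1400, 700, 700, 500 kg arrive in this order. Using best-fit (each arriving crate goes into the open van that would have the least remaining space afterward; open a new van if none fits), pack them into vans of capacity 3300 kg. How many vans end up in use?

2

  1500 → van 1 (new)  [load 1500/3300]
  1200 → van 1  [load 2700/3300]
  1400 → van 2 (new)  [load 1400/3300]
  700 → van 2  [load 2100/3300]
  700 → van 2  [load 2800/3300]
  500 → van 2  [load 3300/3300]
2 vans opened.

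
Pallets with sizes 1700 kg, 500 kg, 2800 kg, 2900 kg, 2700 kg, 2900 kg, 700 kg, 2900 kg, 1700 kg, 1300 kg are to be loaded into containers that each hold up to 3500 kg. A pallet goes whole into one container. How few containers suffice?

Total = 2900 + 2900 + 2900 + 2800 + 2700 + 1700 + 1700 + 1300 + 700 + 500 = 20100 kg.
Lower bound: ⌈20100/3500⌉ = 6 containers.
A packing using 7 containers:
  container 1: 2900 + 500 = 3400
  container 2: 2900 = 2900
  container 3: 2900 = 2900
  container 4: 2800 + 700 = 3500
  container 5: 2700 = 2700
  container 6: 1700 + 1700 = 3400
  container 7: 1300 = 1300
No arrangement into 6 containers stays within capacity, so 7 is optimal.

7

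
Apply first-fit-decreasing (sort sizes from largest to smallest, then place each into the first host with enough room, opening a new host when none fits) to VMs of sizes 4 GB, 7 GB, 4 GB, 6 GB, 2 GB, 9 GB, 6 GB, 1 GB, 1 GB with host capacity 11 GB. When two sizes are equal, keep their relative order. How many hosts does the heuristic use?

Sorted descending: 9, 7, 6, 6, 4, 4, 2, 1, 1.
  9 → host 1 (new)  [load 9/11]
  7 → host 2 (new)  [load 7/11]
  6 → host 3 (new)  [load 6/11]
  6 → host 4 (new)  [load 6/11]
  4 → host 2  [load 11/11]
  4 → host 3  [load 10/11]
  2 → host 1  [load 11/11]
  1 → host 3  [load 11/11]
  1 → host 4  [load 7/11]
4 hosts opened.

4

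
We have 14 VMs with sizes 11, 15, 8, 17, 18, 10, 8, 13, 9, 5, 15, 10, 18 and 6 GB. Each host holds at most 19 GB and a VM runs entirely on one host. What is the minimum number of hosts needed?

Total = 18 + 18 + 17 + 15 + 15 + 13 + 11 + 10 + 10 + 9 + 8 + 8 + 6 + 5 = 163 GB.
Lower bound: ⌈163/19⌉ = 9 hosts.
A packing using 10 hosts:
  host 1: 18 = 18
  host 2: 18 = 18
  host 3: 17 = 17
  host 4: 15 = 15
  host 5: 15 = 15
  host 6: 13 + 6 = 19
  host 7: 11 + 8 = 19
  host 8: 10 + 9 = 19
  host 9: 10 + 8 = 18
  host 10: 5 = 5
No arrangement into 9 hosts stays within capacity, so 10 is optimal.

10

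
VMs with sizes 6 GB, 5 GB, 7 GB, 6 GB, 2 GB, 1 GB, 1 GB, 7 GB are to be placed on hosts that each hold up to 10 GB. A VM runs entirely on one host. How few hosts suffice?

5

Total = 7 + 7 + 6 + 6 + 5 + 2 + 1 + 1 = 35 GB.
Lower bound: ⌈35/10⌉ = 4 hosts.
A packing using 5 hosts:
  host 1: 7 + 2 + 1 = 10
  host 2: 7 + 1 = 8
  host 3: 6 = 6
  host 4: 6 = 6
  host 5: 5 = 5
No arrangement into 4 hosts stays within capacity, so 5 is optimal.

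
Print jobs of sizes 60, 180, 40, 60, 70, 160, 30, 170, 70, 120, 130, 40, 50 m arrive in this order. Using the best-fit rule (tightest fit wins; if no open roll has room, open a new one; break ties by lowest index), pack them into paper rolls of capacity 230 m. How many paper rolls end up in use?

6

  60 → roll 1 (new)  [load 60/230]
  180 → roll 2 (new)  [load 180/230]
  40 → roll 2  [load 220/230]
  60 → roll 1  [load 120/230]
  70 → roll 1  [load 190/230]
  160 → roll 3 (new)  [load 160/230]
  30 → roll 1  [load 220/230]
  170 → roll 4 (new)  [load 170/230]
  70 → roll 3  [load 230/230]
  120 → roll 5 (new)  [load 120/230]
  130 → roll 6 (new)  [load 130/230]
  40 → roll 4  [load 210/230]
  50 → roll 6  [load 180/230]
6 paper rolls opened.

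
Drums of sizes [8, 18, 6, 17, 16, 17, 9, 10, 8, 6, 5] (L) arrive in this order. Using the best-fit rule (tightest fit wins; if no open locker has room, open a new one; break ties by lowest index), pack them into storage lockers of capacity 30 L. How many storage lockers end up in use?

5

  8 → locker 1 (new)  [load 8/30]
  18 → locker 1  [load 26/30]
  6 → locker 2 (new)  [load 6/30]
  17 → locker 2  [load 23/30]
  16 → locker 3 (new)  [load 16/30]
  17 → locker 4 (new)  [load 17/30]
  9 → locker 4  [load 26/30]
  10 → locker 3  [load 26/30]
  8 → locker 5 (new)  [load 8/30]
  6 → locker 2  [load 29/30]
  5 → locker 5  [load 13/30]
5 storage lockers opened.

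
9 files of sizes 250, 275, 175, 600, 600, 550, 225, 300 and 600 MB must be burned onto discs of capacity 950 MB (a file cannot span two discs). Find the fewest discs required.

Total = 600 + 600 + 600 + 550 + 300 + 275 + 250 + 225 + 175 = 3575 MB.
Lower bound: ⌈3575/950⌉ = 4 discs.
A packing using 4 discs:
  disc 1: 600 + 300 = 900
  disc 2: 600 + 275 = 875
  disc 3: 600 + 250 = 850
  disc 4: 550 + 225 + 175 = 950
This matches the lower bound, so 4 is optimal.

4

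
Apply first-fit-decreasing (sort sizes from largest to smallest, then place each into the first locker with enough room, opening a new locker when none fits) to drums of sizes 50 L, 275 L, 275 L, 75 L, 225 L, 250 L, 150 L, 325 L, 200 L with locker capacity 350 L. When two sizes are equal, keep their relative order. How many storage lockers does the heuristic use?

6

Sorted descending: 325, 275, 275, 250, 225, 200, 150, 75, 50.
  325 → locker 1 (new)  [load 325/350]
  275 → locker 2 (new)  [load 275/350]
  275 → locker 3 (new)  [load 275/350]
  250 → locker 4 (new)  [load 250/350]
  225 → locker 5 (new)  [load 225/350]
  200 → locker 6 (new)  [load 200/350]
  150 → locker 6  [load 350/350]
  75 → locker 2  [load 350/350]
  50 → locker 3  [load 325/350]
6 storage lockers opened.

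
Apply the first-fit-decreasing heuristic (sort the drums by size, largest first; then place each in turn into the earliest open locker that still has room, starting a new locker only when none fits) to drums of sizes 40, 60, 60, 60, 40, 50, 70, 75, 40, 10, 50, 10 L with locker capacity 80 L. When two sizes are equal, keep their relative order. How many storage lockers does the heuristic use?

9

Sorted descending: 75, 70, 60, 60, 60, 50, 50, 40, 40, 40, 10, 10.
  75 → locker 1 (new)  [load 75/80]
  70 → locker 2 (new)  [load 70/80]
  60 → locker 3 (new)  [load 60/80]
  60 → locker 4 (new)  [load 60/80]
  60 → locker 5 (new)  [load 60/80]
  50 → locker 6 (new)  [load 50/80]
  50 → locker 7 (new)  [load 50/80]
  40 → locker 8 (new)  [load 40/80]
  40 → locker 8  [load 80/80]
  40 → locker 9 (new)  [load 40/80]
  10 → locker 2  [load 80/80]
  10 → locker 3  [load 70/80]
9 storage lockers opened.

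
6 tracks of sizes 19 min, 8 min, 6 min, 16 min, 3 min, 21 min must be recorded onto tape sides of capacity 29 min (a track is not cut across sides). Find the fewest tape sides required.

3

Total = 21 + 19 + 16 + 8 + 6 + 3 = 73 min.
Lower bound: ⌈73/29⌉ = 3 tape sides.
A packing using 3 tape sides:
  side 1: 21 + 8 = 29
  side 2: 19 + 6 + 3 = 28
  side 3: 16 = 16
This matches the lower bound, so 3 is optimal.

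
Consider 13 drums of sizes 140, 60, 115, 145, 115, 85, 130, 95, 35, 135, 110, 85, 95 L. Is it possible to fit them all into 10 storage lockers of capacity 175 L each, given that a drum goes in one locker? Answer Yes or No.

A valid assignment using 10 storage lockers:
  locker 1: 145 = 145
  locker 2: 140 + 35 = 175
  locker 3: 135 = 135
  locker 4: 130 = 130
  locker 5: 115 + 60 = 175
  locker 6: 115 = 115
  locker 7: 110 = 110
  locker 8: 95 = 95
  locker 9: 95 = 95
  locker 10: 85 + 85 = 170
Every load is within 175 L, so 10 storage lockers suffice.

Yes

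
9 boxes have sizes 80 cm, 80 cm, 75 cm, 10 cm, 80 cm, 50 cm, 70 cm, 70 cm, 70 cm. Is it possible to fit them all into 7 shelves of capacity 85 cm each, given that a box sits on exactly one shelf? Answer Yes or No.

Total = 585 cm; ⌈585/85⌉ = 7.
8 boxes each exceed half the capacity and cannot share a shelf, forcing at least 8 shelves.
At least 8 shelves are required, but only 7 are allowed.

No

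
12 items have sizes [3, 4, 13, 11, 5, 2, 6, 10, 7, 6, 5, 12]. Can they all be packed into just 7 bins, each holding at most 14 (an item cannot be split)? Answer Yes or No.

A valid assignment using 7 bins:
  bin 1: 13 = 13
  bin 2: 12 + 2 = 14
  bin 3: 11 + 3 = 14
  bin 4: 10 + 4 = 14
  bin 5: 7 + 6 = 13
  bin 6: 6 + 5 = 11
  bin 7: 5 = 5
Every load is within 14, so 7 bins suffice.

Yes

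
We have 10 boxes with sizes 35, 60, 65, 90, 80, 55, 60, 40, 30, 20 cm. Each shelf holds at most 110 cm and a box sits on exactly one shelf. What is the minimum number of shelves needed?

6

Total = 90 + 80 + 65 + 60 + 60 + 55 + 40 + 35 + 30 + 20 = 535 cm.
Lower bound: ⌈535/110⌉ = 5 shelves.
A packing using 6 shelves:
  shelf 1: 90 + 20 = 110
  shelf 2: 80 + 30 = 110
  shelf 3: 65 + 40 = 105
  shelf 4: 60 + 35 = 95
  shelf 5: 60 = 60
  shelf 6: 55 = 55
No arrangement into 5 shelves stays within capacity, so 6 is optimal.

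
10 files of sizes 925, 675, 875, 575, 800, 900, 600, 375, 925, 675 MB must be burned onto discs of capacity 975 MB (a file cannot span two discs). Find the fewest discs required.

9

Total = 925 + 925 + 900 + 875 + 800 + 675 + 675 + 600 + 575 + 375 = 7325 MB.
Lower bound: ⌈7325/975⌉ = 8 discs.
Also, 9 files each exceed 975/2 MB, and no two of those can share a disc, so at least 9 discs are needed.
A packing using 9 discs:
  disc 1: 925 = 925
  disc 2: 925 = 925
  disc 3: 900 = 900
  disc 4: 875 = 875
  disc 5: 800 = 800
  disc 6: 675 = 675
  disc 7: 675 = 675
  disc 8: 600 + 375 = 975
  disc 9: 575 = 575
This matches the lower bound, so 9 is optimal.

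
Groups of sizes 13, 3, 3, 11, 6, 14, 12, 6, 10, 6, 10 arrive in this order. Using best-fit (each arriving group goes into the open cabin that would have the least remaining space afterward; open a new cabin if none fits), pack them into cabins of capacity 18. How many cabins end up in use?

  13 → cabin 1 (new)  [load 13/18]
  3 → cabin 1  [load 16/18]
  3 → cabin 2 (new)  [load 3/18]
  11 → cabin 2  [load 14/18]
  6 → cabin 3 (new)  [load 6/18]
  14 → cabin 4 (new)  [load 14/18]
  12 → cabin 3  [load 18/18]
  6 → cabin 5 (new)  [load 6/18]
  10 → cabin 5  [load 16/18]
  6 → cabin 6 (new)  [load 6/18]
  10 → cabin 6  [load 16/18]
6 cabins opened.

6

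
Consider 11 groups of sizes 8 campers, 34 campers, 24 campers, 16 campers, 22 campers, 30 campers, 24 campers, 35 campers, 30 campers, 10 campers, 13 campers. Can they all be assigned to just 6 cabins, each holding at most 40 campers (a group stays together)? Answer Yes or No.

No

Total = 246 campers; ⌈246/40⌉ = 7.
At least 7 cabins are required, but only 6 are allowed.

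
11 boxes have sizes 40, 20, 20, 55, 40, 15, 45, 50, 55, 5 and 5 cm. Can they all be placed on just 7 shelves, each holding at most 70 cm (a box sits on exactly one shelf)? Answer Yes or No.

Yes

A valid assignment using 6 shelves:
  shelf 1: 55 + 15 = 70
  shelf 2: 55 + 5 + 5 = 65
  shelf 3: 50 + 20 = 70
  shelf 4: 45 + 20 = 65
  shelf 5: 40 = 40
  shelf 6: 40 = 40
That uses only 6 ≤ 7, so 7 shelves are enough.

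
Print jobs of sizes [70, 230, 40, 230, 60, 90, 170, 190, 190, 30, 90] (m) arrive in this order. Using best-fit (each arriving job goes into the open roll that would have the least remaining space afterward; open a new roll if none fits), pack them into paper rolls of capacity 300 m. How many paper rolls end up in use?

6

  70 → roll 1 (new)  [load 70/300]
  230 → roll 1  [load 300/300]
  40 → roll 2 (new)  [load 40/300]
  230 → roll 2  [load 270/300]
  60 → roll 3 (new)  [load 60/300]
  90 → roll 3  [load 150/300]
  170 → roll 4 (new)  [load 170/300]
  190 → roll 5 (new)  [load 190/300]
  190 → roll 6 (new)  [load 190/300]
  30 → roll 2  [load 300/300]
  90 → roll 5  [load 280/300]
6 paper rolls opened.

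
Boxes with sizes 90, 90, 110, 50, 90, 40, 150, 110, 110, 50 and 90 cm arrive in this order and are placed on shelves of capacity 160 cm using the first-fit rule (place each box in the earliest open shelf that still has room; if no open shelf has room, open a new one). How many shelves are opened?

8

  90 → shelf 1 (new)  [load 90/160]
  90 → shelf 2 (new)  [load 90/160]
  110 → shelf 3 (new)  [load 110/160]
  50 → shelf 1  [load 140/160]
  90 → shelf 4 (new)  [load 90/160]
  40 → shelf 2  [load 130/160]
  150 → shelf 5 (new)  [load 150/160]
  110 → shelf 6 (new)  [load 110/160]
  110 → shelf 7 (new)  [load 110/160]
  50 → shelf 3  [load 160/160]
  90 → shelf 8 (new)  [load 90/160]
8 shelves opened.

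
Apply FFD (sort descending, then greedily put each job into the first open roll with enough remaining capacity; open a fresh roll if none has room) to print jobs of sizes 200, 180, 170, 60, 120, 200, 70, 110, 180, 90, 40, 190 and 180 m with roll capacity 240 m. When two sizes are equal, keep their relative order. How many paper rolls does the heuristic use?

9

Sorted descending: 200, 200, 190, 180, 180, 180, 170, 120, 110, 90, 70, 60, 40.
  200 → roll 1 (new)  [load 200/240]
  200 → roll 2 (new)  [load 200/240]
  190 → roll 3 (new)  [load 190/240]
  180 → roll 4 (new)  [load 180/240]
  180 → roll 5 (new)  [load 180/240]
  180 → roll 6 (new)  [load 180/240]
  170 → roll 7 (new)  [load 170/240]
  120 → roll 8 (new)  [load 120/240]
  110 → roll 8  [load 230/240]
  90 → roll 9 (new)  [load 90/240]
  70 → roll 7  [load 240/240]
  60 → roll 4  [load 240/240]
  40 → roll 1  [load 240/240]
9 paper rolls opened.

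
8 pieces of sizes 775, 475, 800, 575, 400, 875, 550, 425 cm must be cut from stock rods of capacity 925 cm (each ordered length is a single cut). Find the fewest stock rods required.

Total = 875 + 800 + 775 + 575 + 550 + 475 + 425 + 400 = 4875 cm.
Lower bound: ⌈4875/925⌉ = 6 stock rods.
A packing using 7 stock rods:
  stock rod 1: 875 = 875
  stock rod 2: 800 = 800
  stock rod 3: 775 = 775
  stock rod 4: 575 = 575
  stock rod 5: 550 = 550
  stock rod 6: 475 + 425 = 900
  stock rod 7: 400 = 400
No arrangement into 6 stock rods stays within capacity, so 7 is optimal.

7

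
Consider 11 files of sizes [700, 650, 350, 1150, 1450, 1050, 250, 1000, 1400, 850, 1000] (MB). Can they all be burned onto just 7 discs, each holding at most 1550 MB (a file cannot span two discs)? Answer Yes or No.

No

Total = 9850 MB; ⌈9850/1550⌉ = 7.
The bound of 7 does not rule out 7, but exhaustive search shows no assignment into 7 discs of capacity 1550 MB exists — the minimum is 8.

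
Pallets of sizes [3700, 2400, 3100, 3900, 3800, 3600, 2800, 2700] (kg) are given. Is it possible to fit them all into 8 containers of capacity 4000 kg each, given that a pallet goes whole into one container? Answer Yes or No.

A valid assignment using 8 containers:
  container 1: 3900 = 3900
  container 2: 3800 = 3800
  container 3: 3700 = 3700
  container 4: 3600 = 3600
  container 5: 3100 = 3100
  container 6: 2800 = 2800
  container 7: 2700 = 2700
  container 8: 2400 = 2400
Every load is within 4000 kg, so 8 containers suffice.

Yes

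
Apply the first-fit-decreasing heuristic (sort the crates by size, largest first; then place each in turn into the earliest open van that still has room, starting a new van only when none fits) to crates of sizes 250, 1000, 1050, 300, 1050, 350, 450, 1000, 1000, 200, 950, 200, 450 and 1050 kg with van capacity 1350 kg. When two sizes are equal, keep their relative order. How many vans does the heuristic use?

Sorted descending: 1050, 1050, 1050, 1000, 1000, 1000, 950, 450, 450, 350, 300, 250, 200, 200.
  1050 → van 1 (new)  [load 1050/1350]
  1050 → van 2 (new)  [load 1050/1350]
  1050 → van 3 (new)  [load 1050/1350]
  1000 → van 4 (new)  [load 1000/1350]
  1000 → van 5 (new)  [load 1000/1350]
  1000 → van 6 (new)  [load 1000/1350]
  950 → van 7 (new)  [load 950/1350]
  450 → van 8 (new)  [load 450/1350]
  450 → van 8  [load 900/1350]
  350 → van 4  [load 1350/1350]
  300 → van 1  [load 1350/1350]
  250 → van 2  [load 1300/1350]
  200 → van 3  [load 1250/1350]
  200 → van 5  [load 1200/1350]
8 vans opened.

8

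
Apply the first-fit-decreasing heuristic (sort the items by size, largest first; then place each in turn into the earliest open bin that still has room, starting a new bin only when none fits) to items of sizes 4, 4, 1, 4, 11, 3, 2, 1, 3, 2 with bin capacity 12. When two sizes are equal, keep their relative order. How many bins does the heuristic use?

3

Sorted descending: 11, 4, 4, 4, 3, 3, 2, 2, 1, 1.
  11 → bin 1 (new)  [load 11/12]
  4 → bin 2 (new)  [load 4/12]
  4 → bin 2  [load 8/12]
  4 → bin 2  [load 12/12]
  3 → bin 3 (new)  [load 3/12]
  3 → bin 3  [load 6/12]
  2 → bin 3  [load 8/12]
  2 → bin 3  [load 10/12]
  1 → bin 1  [load 12/12]
  1 → bin 3  [load 11/12]
3 bins opened.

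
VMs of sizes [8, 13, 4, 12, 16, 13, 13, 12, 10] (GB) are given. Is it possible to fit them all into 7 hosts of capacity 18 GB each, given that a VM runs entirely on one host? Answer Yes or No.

Yes

A valid assignment using 7 hosts:
  host 1: 16 = 16
  host 2: 13 + 4 = 17
  host 3: 13 = 13
  host 4: 13 = 13
  host 5: 12 = 12
  host 6: 12 = 12
  host 7: 10 + 8 = 18
Every load is within 18 GB, so 7 hosts suffice.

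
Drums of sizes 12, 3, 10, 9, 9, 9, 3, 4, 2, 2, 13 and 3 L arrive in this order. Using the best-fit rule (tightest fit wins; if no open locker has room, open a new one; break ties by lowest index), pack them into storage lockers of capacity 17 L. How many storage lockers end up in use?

  12 → locker 1 (new)  [load 12/17]
  3 → locker 1  [load 15/17]
  10 → locker 2 (new)  [load 10/17]
  9 → locker 3 (new)  [load 9/17]
  9 → locker 4 (new)  [load 9/17]
  9 → locker 5 (new)  [load 9/17]
  3 → locker 2  [load 13/17]
  4 → locker 2  [load 17/17]
  2 → locker 1  [load 17/17]
  2 → locker 3  [load 11/17]
  13 → locker 6 (new)  [load 13/17]
  3 → locker 6  [load 16/17]
6 storage lockers opened.

6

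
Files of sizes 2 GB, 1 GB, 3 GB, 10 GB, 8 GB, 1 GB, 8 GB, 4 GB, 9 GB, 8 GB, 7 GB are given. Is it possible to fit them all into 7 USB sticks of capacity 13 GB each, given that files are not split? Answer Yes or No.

Yes

A valid assignment using 6 USB sticks:
  USB stick 1: 10 + 3 = 13
  USB stick 2: 9 + 4 = 13
  USB stick 3: 8 + 2 + 1 + 1 = 12
  USB stick 4: 8 = 8
  USB stick 5: 8 = 8
  USB stick 6: 7 = 7
That uses only 6 ≤ 7, so 7 USB sticks are enough.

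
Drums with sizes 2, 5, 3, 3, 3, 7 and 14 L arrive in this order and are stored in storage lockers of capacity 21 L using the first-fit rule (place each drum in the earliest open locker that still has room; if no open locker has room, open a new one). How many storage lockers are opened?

  2 → locker 1 (new)  [load 2/21]
  5 → locker 1  [load 7/21]
  3 → locker 1  [load 10/21]
  3 → locker 1  [load 13/21]
  3 → locker 1  [load 16/21]
  7 → locker 2 (new)  [load 7/21]
  14 → locker 2  [load 21/21]
2 storage lockers opened.

2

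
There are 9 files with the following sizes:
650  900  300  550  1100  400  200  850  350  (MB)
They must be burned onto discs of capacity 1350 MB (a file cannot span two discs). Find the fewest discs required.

Total = 1100 + 900 + 850 + 650 + 550 + 400 + 350 + 300 + 200 = 5300 MB.
Lower bound: ⌈5300/1350⌉ = 4 discs.
A packing using 5 discs:
  disc 1: 1100 + 200 = 1300
  disc 2: 900 + 400 = 1300
  disc 3: 850 + 350 = 1200
  disc 4: 650 + 550 = 1200
  disc 5: 300 = 300
No arrangement into 4 discs stays within capacity, so 5 is optimal.

5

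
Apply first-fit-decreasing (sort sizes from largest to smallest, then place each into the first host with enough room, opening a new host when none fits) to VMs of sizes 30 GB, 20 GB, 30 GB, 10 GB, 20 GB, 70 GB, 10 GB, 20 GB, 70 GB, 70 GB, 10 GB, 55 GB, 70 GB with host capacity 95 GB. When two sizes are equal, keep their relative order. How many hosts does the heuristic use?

6

Sorted descending: 70, 70, 70, 70, 55, 30, 30, 20, 20, 20, 10, 10, 10.
  70 → host 1 (new)  [load 70/95]
  70 → host 2 (new)  [load 70/95]
  70 → host 3 (new)  [load 70/95]
  70 → host 4 (new)  [load 70/95]
  55 → host 5 (new)  [load 55/95]
  30 → host 5  [load 85/95]
  30 → host 6 (new)  [load 30/95]
  20 → host 1  [load 90/95]
  20 → host 2  [load 90/95]
  20 → host 3  [load 90/95]
  10 → host 4  [load 80/95]
  10 → host 4  [load 90/95]
  10 → host 5  [load 95/95]
6 hosts opened.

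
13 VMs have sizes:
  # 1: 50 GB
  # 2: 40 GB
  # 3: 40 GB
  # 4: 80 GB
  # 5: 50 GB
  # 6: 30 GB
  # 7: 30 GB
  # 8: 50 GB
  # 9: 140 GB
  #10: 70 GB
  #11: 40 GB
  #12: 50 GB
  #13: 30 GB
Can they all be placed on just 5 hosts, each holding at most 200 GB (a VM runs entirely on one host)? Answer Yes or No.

A valid assignment using 4 hosts:
  host 1: 140 + 50 = 190
  host 2: 80 + 70 + 50 = 200
  host 3: 50 + 50 + 40 + 40 = 180
  host 4: 40 + 30 + 30 + 30 = 130
That uses only 4 ≤ 5, so 5 hosts are enough.

Yes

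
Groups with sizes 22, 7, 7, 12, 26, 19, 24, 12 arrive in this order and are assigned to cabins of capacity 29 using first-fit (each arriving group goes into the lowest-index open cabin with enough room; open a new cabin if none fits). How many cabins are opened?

  22 → cabin 1 (new)  [load 22/29]
  7 → cabin 1  [load 29/29]
  7 → cabin 2 (new)  [load 7/29]
  12 → cabin 2  [load 19/29]
  26 → cabin 3 (new)  [load 26/29]
  19 → cabin 4 (new)  [load 19/29]
  24 → cabin 5 (new)  [load 24/29]
  12 → cabin 6 (new)  [load 12/29]
6 cabins opened.

6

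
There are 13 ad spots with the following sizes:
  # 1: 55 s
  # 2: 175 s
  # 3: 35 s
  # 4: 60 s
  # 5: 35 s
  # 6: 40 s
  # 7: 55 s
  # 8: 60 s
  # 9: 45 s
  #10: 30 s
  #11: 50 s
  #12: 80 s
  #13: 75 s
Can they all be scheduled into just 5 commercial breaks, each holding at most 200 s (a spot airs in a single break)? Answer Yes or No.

Yes

A valid assignment using 5 commercial breaks:
  break 1: 175 = 175
  break 2: 80 + 75 + 45 = 200
  break 3: 60 + 60 + 55 = 175
  break 4: 55 + 50 + 40 + 35 = 180
  break 5: 35 + 30 = 65
Every load is within 200 s, so 5 commercial breaks suffice.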